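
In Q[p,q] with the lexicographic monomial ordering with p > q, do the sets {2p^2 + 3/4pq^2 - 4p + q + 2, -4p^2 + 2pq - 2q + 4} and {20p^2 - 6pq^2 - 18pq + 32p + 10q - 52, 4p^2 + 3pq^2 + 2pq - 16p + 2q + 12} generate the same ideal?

Yes, the ideals are equal.

Since reduced Gröbner bases are canonical representatives of ideals under a given ordering, it suffices to compute and compare them.
Buchberger on the first generating set:
f_1 = 2p^2 + 3/4pq^2 - 4p + q + 2, LT = p^2.
f_2 = -4p^2 + 2pq - 2q + 4, LT = p^2.

S(f_1,f_2): lcm = p^2. S = 3/8pq^2 + 1/2pq - 2p + 2.
  reduce S modulo (f_1, f_2):
  remainder 3/8pq^2 + 1/2pq - 2p + 2 ≠ 0; add g_3 = 3/8pq^2 + 1/2pq - 2p + 2 to the basis.

S(f_1,g_3): lcm = p^2q^2. S = -4/3p^2q + 16/3p^2 + 3/8pq^4 - 2pq^2 - 16/3p + 1/2q^3 + q^2.
  reduce S modulo (f_1, f_2, g_3):
  remainder -16/3p + 1/2q^3 - 1/3q^2 - 4/3q + 16/3 ≠ 0; add g_4 = -16/3p + 1/2q^3 - 1/3q^2 - 4/3q + 16/3 to the basis.

S(g_3,g_4): lcm = pq^2. S = 4/3pq - 16/3p + 3/32q^5 - 1/16q^4 - 1/4q^3 + q^2 + 16/3.
  reduce S modulo (f_1, f_2, g_3, g_4):
  remainder 3/32q^5 + 1/16q^4 - 5/6q^3 + q^2 + 8/3q ≠ 0; add g_5 = 3/32q^5 + 1/16q^4 - 5/6q^3 + q^2 + 8/3q to the basis.

The other S-polynomials (S(f_2,g_3), S(f_1,g_4), S(f_2,g_4), S(f_1,g_5), S(f_2,g_5), S(g_3,g_5), S(g_4,g_5)) all reduce to 0 modulo the current basis, so we have a Gröbner basis.
Inter-reduce: drop elements whose leading term is divisible by another's, tail-reduce, and make monic.
Reduced Gröbner basis: {p - 3/32q^3 + 1/16q^2 + 1/4q - 1, q^5 + 2/3q^4 - 80/9q^3 + 32/3q^2 + 256/9q}.

Buchberger on the second generating set:
h_1 = 20p^2 - 6pq^2 - 18pq + 32p + 10q - 52, LT = p^2.
h_2 = 4p^2 + 3pq^2 + 2pq - 16p + 2q + 12, LT = p^2.

S(h_1,h_2): lcm = p^2. S = -21/20pq^2 - 7/5pq + 28/5p - 28/5.
  reduce S modulo (h_1, h_2):
  remainder -21/20pq^2 - 7/5pq + 28/5p - 28/5 ≠ 0; add k_3 = -21/20pq^2 - 7/5pq + 28/5p - 28/5 to the basis.

S(h_1,k_3): lcm = p^2q^2. S = -4/3p^2q + 16/3p^2 - 3/10pq^4 - 9/10pq^3 + 8/5pq^2 - 16/3p + 1/2q^3 - 13/5q^2.
  reduce S modulo (h_1, h_2, k_3):
  remainder -16/3p + 1/2q^3 - 1/3q^2 - 4/3q + 16/3 ≠ 0; add k_4 = -16/3p + 1/2q^3 - 1/3q^2 - 4/3q + 16/3 to the basis.

S(k_3,k_4): lcm = pq^2. S = 4/3pq - 16/3p + 3/32q^5 - 1/16q^4 - 1/4q^3 + q^2 + 16/3.
  reduce S modulo (h_1, h_2, k_3, k_4):
  remainder 3/32q^5 + 1/16q^4 - 5/6q^3 + q^2 + 8/3q ≠ 0; add k_5 = 3/32q^5 + 1/16q^4 - 5/6q^3 + q^2 + 8/3q to the basis.

The other S-polynomials (S(h_2,k_3), S(h_1,k_4), S(h_2,k_4), S(h_1,k_5), S(h_2,k_5), S(k_3,k_5), S(k_4,k_5)) all reduce to 0 modulo the current basis, so we have a Gröbner basis.
Inter-reduce: drop elements whose leading term is divisible by another's, tail-reduce, and make monic.
Reduced Gröbner basis: {p - 3/32q^3 + 1/16q^2 + 1/4q - 1, q^5 + 2/3q^4 - 80/9q^3 + 32/3q^2 + 256/9q}.

Same reduced basis, so the two generating sets span the same ideal.
The choice of monomial ordering does not affect the verdict — as long as both bases are computed under the same ordering, their equality decides ideal equality.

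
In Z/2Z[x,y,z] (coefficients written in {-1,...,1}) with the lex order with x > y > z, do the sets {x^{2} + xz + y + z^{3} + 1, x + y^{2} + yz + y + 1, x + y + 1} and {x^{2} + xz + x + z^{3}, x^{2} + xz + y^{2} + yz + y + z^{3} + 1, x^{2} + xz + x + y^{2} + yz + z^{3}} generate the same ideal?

Yes, the ideals are equal.

Since reduced Gröbner bases are canonical representatives of ideals under a given ordering, it suffices to compute and compare them.
Buchberger on the first generating set:
f_1 = x^{2} + xz + y + z^{3} + 1, LT = x^{2}.
f_2 = x + y^{2} + yz + y + 1, LT = x.
f_3 = x + y + 1, LT = x.

S(f_1,f_2): lcm = x^{2}. S = xy^{2} + xyz + xy + xz + x + y + z^{3} + 1.
  reduce S modulo (f_1, f_2, f_3):
  remainder y^{4} + y^{2}z^{2} + y^{2}z + y^{2} + yz^{2} + yz + y + z^{3} + z ≠ 0; add g_4 = y^{4} + y^{2}z^{2} + y^{2}z + y^{2} + yz^{2} + yz + y + z^{3} + z to the basis.

S(f_1,f_3): lcm = x^{2}. S = xy + xz + x + y + z^{3} + 1.
  reduce S modulo (f_1, f_2, f_3, g_4):
  remainder y^{3} + yz^{2} + y + z^{3} + z ≠ 0; add g_5 = y^{3} + yz^{2} + y + z^{3} + z to the basis.

S(f_2,f_3): lcm = x. S = y^{2} + yz.
  reduce S modulo (f_1, f_2, f_3, g_4, g_5):
  remainder y^{2} + yz ≠ 0; add g_6 = y^{2} + yz to the basis.

S(g_4,g_5): lcm = y^{4}. S = y^{2}z + yz^{3} + yz^{2} + y + z^{3} + z.
  reduce S modulo (f_1, f_2, f_3, g_4, g_5, g_6):
  remainder yz^{3} + y + z^{3} + z ≠ 0; add g_7 = yz^{3} + y + z^{3} + z to the basis.

S(g_4,g_6): lcm = y^{4}. S = y^{3}z + y^{2}z^{2} + y^{2}z + y^{2} + yz^{2} + yz + y + z^{3} + z.
  reduce S modulo (f_1, f_2, f_3, g_4, g_5, g_6, g_7):
  remainder yz + y + z^{4} + z^{3} + z^{2} + z ≠ 0; add g_8 = yz + y + z^{4} + z^{3} + z^{2} + z to the basis.

S(g_5,g_6): lcm = y^{3}. S = y^{2}z + yz^{2} + y + z^{3} + z.
  reduce S modulo (f_1, f_2, f_3, g_4, g_5, g_6, g_7, g_8):
  remainder y + z^{3} + z ≠ 0; add g_9 = y + z^{3} + z to the basis.

S(g_4,g_7): lcm = y^{4}z^{3}. S = y^{4} + y^{3}z^{3} + y^{3}z + y^{2}z^{5} + y^{2}z^{4} + y^{2}z^{3} + yz^{5} + yz^{4} + yz^{3} + z^{6} + z^{4}.
  reduce S modulo (f_1, f_2, f_3, g_4, g_5, g_6, g_7, g_8, g_9):
  remainder z^{6} + z^{4} ≠ 0; add g_10 = z^{6} + z^{4} to the basis.

The other S-polynomials (S(f_1,g_4), S(f_2,g_4), S(f_3,g_4), S(f_1,g_5), S(f_2,g_5), S(f_3,g_5), S(f_1,g_6), S(f_2,g_6), S(f_3,g_6), S(f_1,g_7), S(f_2,g_7), S(f_3,g_7), S(g_5,g_7), S(g_6,g_7), S(f_1,g_8), S(f_2,g_8), S(f_3,g_8), S(g_4,g_8), S(g_5,g_8), S(g_6,g_8), S(g_7,g_8), S(f_1,g_9), S(f_2,g_9), S(f_3,g_9), S(g_4,g_9), S(g_5,g_9), S(g_6,g_9), S(g_7,g_9), S(g_8,g_9), S(f_1,g_10), S(f_2,g_10), S(f_3,g_10), S(g_4,g_10), S(g_5,g_10), S(g_6,g_10), S(g_7,g_10), S(g_8,g_10), S(g_9,g_10)) all reduce to 0 modulo the current basis, so we have a Gröbner basis.
Inter-reduce: drop elements whose leading term is divisible by another's, tail-reduce, and make monic.
Reduced Gröbner basis: {x + z^{3} + z + 1, y + z^{3} + z, z^{6} + z^{4}}.

Buchberger on the second generating set:
h_1 = x^{2} + xz + x + z^{3}, LT = x^{2}.
h_2 = x^{2} + xz + y^{2} + yz + y + z^{3} + 1, LT = x^{2}.
h_3 = x^{2} + xz + x + y^{2} + yz + z^{3}, LT = x^{2}.

S(h_1,h_2): lcm = x^{2}. S = x + y^{2} + yz + y + 1.
  reduce S modulo (h_1, h_2, h_3):
  remainder x + y^{2} + yz + y + 1 ≠ 0; add k_4 = x + y^{2} + yz + y + 1 to the basis.

S(h_1,h_3): lcm = x^{2}. S = y^{2} + yz.
  reduce S modulo (h_1, h_2, h_3, k_4):
  remainder y^{2} + yz ≠ 0; add k_5 = y^{2} + yz to the basis.

S(h_1,k_4): lcm = x^{2}. S = xy^{2} + xyz + xy + xz + z^{3}.
  reduce S modulo (h_1, h_2, h_3, k_4, k_5):
  remainder y + z^{3} + z ≠ 0; add k_6 = y + z^{3} + z to the basis.

S(k_5,k_6): lcm = y^{2}. S = yz^{3}.
  reduce S modulo (h_1, h_2, h_3, k_4, k_5, k_6):
  remainder z^{6} + z^{4} ≠ 0; add k_7 = z^{6} + z^{4} to the basis.

The other S-polynomials (S(h_2,h_3), S(h_2,k_4), S(h_3,k_4), S(h_1,k_5), S(h_2,k_5), S(h_3,k_5), S(k_4,k_5), S(h_1,k_6), S(h_2,k_6), S(h_3,k_6), S(k_4,k_6), S(h_1,k_7), S(h_2,k_7), S(h_3,k_7), S(k_4,k_7), S(k_5,k_7), S(k_6,k_7)) all reduce to 0 modulo the current basis, so we have a Gröbner basis.
Inter-reduce: drop elements whose leading term is divisible by another's, tail-reduce, and make monic.
Reduced Gröbner basis: {x + z^{3} + z + 1, y + z^{3} + z, z^{6} + z^{4}}.

Same reduced basis, so the two generating sets span the same ideal.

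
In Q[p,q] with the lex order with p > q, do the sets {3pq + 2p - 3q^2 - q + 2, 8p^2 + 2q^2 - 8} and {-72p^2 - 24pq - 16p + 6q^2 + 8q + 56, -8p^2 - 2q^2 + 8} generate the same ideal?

Yes, the ideals are equal.

Two ideals are equal iff their reduced Gröbner bases coincide (the reduced basis is unique for a fixed ordering).
Buchberger on the first generating set:
f_1 = 3pq + 2p - 3q^2 - q + 2, LT = pq.
f_2 = 8p^2 + 2q^2 - 8, LT = p^2.

S(f_1,f_2): lcm = p^2q. S = 2/3p^2 - pq^2 - 1/3pq + 2/3p - 1/4q^3 + q.
  reduce S modulo (f_1, f_2):
  remainder 4/9p - 5/4q^3 - 1/6q^2 + 16/9q + 4/9 ≠ 0; add g_3 = 4/9p - 5/4q^3 - 1/6q^2 + 16/9q + 4/9 to the basis.

S(f_1,g_3): lcm = pq. S = 2/3p + 45/16q^4 + 3/8q^3 - 5q^2 - 4/3q + 2/3.
  reduce S modulo (f_1, f_2, g_3):
  remainder 45/16q^4 + 9/4q^3 - 19/4q^2 - 4q ≠ 0; add g_4 = 45/16q^4 + 9/4q^3 - 19/4q^2 - 4q to the basis.

The other S-polynomials (S(f_2,g_3), S(f_1,g_4), S(f_2,g_4), S(g_3,g_4)) all reduce to 0 modulo the current basis, so we have a Gröbner basis.
Inter-reduce: drop elements whose leading term is divisible by another's, tail-reduce, and make monic.
Reduced Gröbner basis: {p - 45/16q^3 - 3/8q^2 + 4q + 1, q^4 + 4/5q^3 - 76/45q^2 - 64/45q}.

Buchberger on the second generating set:
h_1 = -72p^2 - 24pq - 16p + 6q^2 + 8q + 56, LT = p^2.
h_2 = -8p^2 - 2q^2 + 8, LT = p^2.

S(h_1,h_2): lcm = p^2. S = 1/3pq + 2/9p - 1/3q^2 - 1/9q + 2/9.
  reduce S modulo (h_1, h_2):
  remainder 1/3pq + 2/9p - 1/3q^2 - 1/9q + 2/9 ≠ 0; add k_3 = 1/3pq + 2/9p - 1/3q^2 - 1/9q + 2/9 to the basis.

S(h_1,k_3): lcm = p^2q. S = -2/3p^2 + 4/3pq^2 + 5/9pq - 2/3p - 1/12q^3 - 1/9q^2 - 7/9q.
  reduce S modulo (h_1, h_2, k_3):
  remainder -4/9p + 5/4q^3 + 1/6q^2 - 16/9q - 4/9 ≠ 0; add k_4 = -4/9p + 5/4q^3 + 1/6q^2 - 16/9q - 4/9 to the basis.

S(h_1,k_4): lcm = p^2. S = 45/16pq^3 + 3/8pq^2 - 11/3pq - 7/9p - 1/12q^2 - 1/9q - 7/9.
  reduce S modulo (h_1, h_2, k_3, k_4):
  remainder 45/16q^4 + 9/4q^3 - 19/4q^2 - 4q ≠ 0; add k_5 = 45/16q^4 + 9/4q^3 - 19/4q^2 - 4q to the basis.

The other S-polynomials (S(h_2,k_3), S(h_2,k_4), S(k_3,k_4), S(h_1,k_5), S(h_2,k_5), S(k_3,k_5), S(k_4,k_5)) all reduce to 0 modulo the current basis, so we have a Gröbner basis.
Inter-reduce: drop elements whose leading term is divisible by another's, tail-reduce, and make monic.
Reduced Gröbner basis: {p - 45/16q^3 - 3/8q^2 + 4q + 1, q^4 + 4/5q^3 - 76/45q^2 - 64/45q}.

Same reduced basis, so the two generating sets span the same ideal.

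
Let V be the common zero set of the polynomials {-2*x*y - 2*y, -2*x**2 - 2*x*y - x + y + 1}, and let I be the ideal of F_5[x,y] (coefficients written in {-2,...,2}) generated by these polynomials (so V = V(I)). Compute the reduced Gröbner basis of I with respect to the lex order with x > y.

f_1 = -2*x*y - 2*y, LT = x*y.
f_2 = -2*x**2 - 2*x*y - x + y + 1, LT = x**2.

S(f_1,f_2): lcm = x**2*y. S = -x*y**2 - 2*x*y - 2*y**2 - 2*y.
  leading term x*y**2: subtract (-2*y)·f_1 from -x*y**2 - 2*x*y - 2*y**2 - 2*y → -2*x*y - y**2 - 2*y
  leading term x*y: subtract (1)·f_1 from -2*x*y - y**2 - 2*y → -y**2
  leading term y**2: no divisor's leading term divides it; move -y**2 to the remainder.
  remainder -y**2 ≠ 0; add g_3 = -y**2 to the basis.

S(f_1,g_3): lcm = x*y**2. S = y**2.
  leading term y**2: subtract (-1)·g_3 from y**2 → 0
  remainder 0.

S(f_2,g_3): leading monomials are coprime, so the S-polynomial reduces to 0 (Buchberger's first criterion).
Every S-polynomial of the final basis reduces to 0, so we have a Gröbner basis.

G = {x**2 - 2*x + y + 2, x*y + y, y**2}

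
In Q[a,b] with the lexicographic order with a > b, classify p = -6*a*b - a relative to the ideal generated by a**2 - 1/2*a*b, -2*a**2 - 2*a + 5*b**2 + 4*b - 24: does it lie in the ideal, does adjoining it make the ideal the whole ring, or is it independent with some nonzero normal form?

First compute the reduced Gröbner basis of I by Buchberger's algorithm.
f_1 = a**2 - 1/2*a*b, LT = a**2.
f_2 = -2*a**2 - 2*a + 5*b**2 + 4*b - 24, LT = a**2.

S(f_1,f_2): lcm = a**2. S = -1/2*a*b - a + 5/2*b**2 + 2*b - 12.
  reduce S modulo (f_1, f_2):
  remainder -1/2*a*b - a + 5/2*b**2 + 2*b - 12 ≠ 0; add h_3 = -1/2*a*b - a + 5/2*b**2 + 2*b - 12 to the basis.

S(f_1,h_3): lcm = a**2*b. S = -2*a**2 + 9/2*a*b**2 + 4*a*b - 24*a.
  reduce S modulo (f_1, f_2, h_3):
  remainder -12*a + 45/2*b**3 - 12*b**2 - 132*b + 144 ≠ 0; add h_4 = -12*a + 45/2*b**3 - 12*b**2 - 132*b + 144 to the basis.

S(f_1,h_4): lcm = a**2. S = 15/8*a*b**3 - a*b**2 - 23/2*a*b + 12*a.
  reduce S modulo (f_1, f_2, h_3, h_4):
  remainder 75/8*b**4 + 55/4*b**3 - 90*b**2 - 70*b + 240 ≠ 0; add h_5 = 75/8*b**4 + 55/4*b**3 - 90*b**2 - 70*b + 240 to the basis.

The other S-polynomials (S(f_2,h_3), S(f_2,h_4), S(h_3,h_4), S(f_1,h_5), S(f_2,h_5), S(h_3,h_5), S(h_4,h_5)) all reduce to 0 modulo the current basis, so we have a Gröbner basis.
Inter-reduce: drop elements whose leading term is divisible by another's, tail-reduce, and make monic.
Reduced Gröbner basis: {a - 15/8*b**3 + b**2 + 11*b - 12, b**4 + 22/15*b**3 - 48/5*b**2 - 112/15*b + 128/5}.
Label its elements g_1 = a - 15/8*b**3 + b**2 + 11*b - 12, g_2 = b**4 + 22/15*b**3 - 48/5*b**2 - 112/15*b + 128/5.

Reduce p = -6*a*b - a modulo G:
  leading term a*b: subtract (-6*b)·g_1 from -6*a*b - a → -a - 45/4*b**4 + 6*b**3 + 66*b**2 - 72*b
  leading term a: subtract (-1)·g_1 from -a - 45/4*b**4 + 6*b**3 + 66*b**2 - 72*b → -45/4*b**4 + 33/8*b**3 + 67*b**2 - 61*b - 12
  leading term b**4: subtract (-45/4)·g_2 from -45/4*b**4 + 33/8*b**3 + 67*b**2 - 61*b - 12 → 165/8*b**3 - 41*b**2 - 145*b + 276
  leading term b**3: no divisor's leading term divides it; move 165/8*b**3 to the remainder.
  leading term b**2: no divisor's leading term divides it; move -41*b**2 to the remainder.
  leading term b: no divisor's leading term divides it; move -145*b to the remainder.
  leading term 1: no divisor's leading term divides it; move 276 to the remainder.
  normal form = 165/8*b**3 - 41*b**2 - 145*b + 276.
The normal form is nonzero, so p ∉ I. Since p minus its normal form lies in I, I + (p) = I + (r) where r = 165/8*b**3 - 41*b**2 - 145*b + 276; decide whether this ideal is the whole ring.
Run Buchberger on G together with r (pairs among the g_i already reduce to 0 since G is a Gröbner basis):
g_1 = a - 15/8*b**3 + b**2 + 11*b - 12, LT = a.
g_2 = b**4 + 22/15*b**3 - 48/5*b**2 - 112/15*b + 128/5, LT = b**4.
r = 165/8*b**3 - 41*b**2 - 145*b + 276, LT = b**3.

S(g_2,r): lcm = b**4. S = 38/11*b**3 - 424/165*b**2 - 688/33*b + 128/5.
  reduce S modulo (g_1, g_2, r):
  remainder 520/121*b**2 + 416/121*b - 2496/121 ≠ 0; add m_4 = 520/121*b**2 + 416/121*b - 2496/121 to the basis.

The other S-polynomials (S(g_1,g_2), S(g_1,r), S(g_1,m_4), S(g_2,m_4), S(r,m_4)) all reduce to 0 modulo the current basis, so we have a Gröbner basis.
Inter-reduce: drop elements whose leading term is divisible by another's, tail-reduce, and make monic.
Reduced Gröbner basis: {a, b**2 + 4/5*b - 24/5}.
The reduced Gröbner basis of I + (p) is {a, b**2 + 4/5*b - 24/5} ≠ {1}, a proper ideal, so the enlarged system stays consistent: p is independent of I, with normal form 165/8*b**3 - 41*b**2 - 145*b + 276.

-6*a*b - a is independent of I; its normal form modulo I is 165/8*b**3 - 41*b**2 - 145*b + 276.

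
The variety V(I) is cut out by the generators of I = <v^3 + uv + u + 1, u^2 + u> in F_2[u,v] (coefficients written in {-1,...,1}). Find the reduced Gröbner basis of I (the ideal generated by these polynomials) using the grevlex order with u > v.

G = {v^3 + uv + u + 1, u^2 + u}

f_1 = v^3 + uv + u + 1, LT = v^3.
f_2 = u^2 + u, LT = u^2.

The S-polynomials (S(f_1,f_2)) all reduce to 0 modulo the current basis, so we have a Gröbner basis.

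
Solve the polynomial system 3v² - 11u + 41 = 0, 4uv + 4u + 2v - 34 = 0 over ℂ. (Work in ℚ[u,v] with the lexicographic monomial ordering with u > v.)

Compute a lex Gröbner basis by Buchberger's algorithm.
f_1 = -11u + 3v² + 41, LT = u.
f_2 = 4uv + 4u + 2v - 34, LT = uv.

S(f_1,f_2): lcm = uv. S = -u - 3/11v³ - 93/22v + 17/2.
  leading term u: subtract (1/11)·f_1 from -u - 3/11v³ - 93/22v + 17/2 → -3/11v³ - 3/11v² - 93/22v + 105/22
  leading term v³: no divisor's leading term divides it; move -3/11v³ to the remainder.
  leading term v²: no divisor's leading term divides it; move -3/11v² to the remainder.
  leading term v: no divisor's leading term divides it; move -93/22v to the remainder.
  leading term 1: no divisor's leading term divides it; move 105/22 to the remainder.
  remainder -3/11v³ - 3/11v² - 93/22v + 105/22 ≠ 0; add h_3 = -3/11v³ - 3/11v² - 93/22v + 105/22 to the basis.

The other S-polynomials (S(f_1,h_3), S(f_2,h_3)) all reduce to 0 modulo the current basis, so we have a Gröbner basis.
Inter-reduce: drop elements whose leading term is divisible by another's, tail-reduce, and make monic.
Reduced Gröbner basis: {u - 3/11v² - 41/11, v³ + v² + 31/2v - 35/2}.

Elimination: the polynomial v³ + v² + 31/2v - 35/2 lies in the elimination ideal for v, so v ∈ {1, -1 - sqrt(66)*I/2, -1 + sqrt(66)*I/2}. For each such v, the remaining basis elements (now univariate) give the rest of the solution.
  v = 1: the earlier basis element becomes u - 4 = 0, giving u = 4 — point (4, 1).
  v = -1 - sqrt(66)*I/2: the earlier basis element becomes u + 1/2 - 3*sqrt(66)*I/11 = 0, giving u = -1/2 + 3*sqrt(66)*I/11 — point (-1/2 + 3*sqrt(66)*I/11, -1 - sqrt(66)*I/2).
  v = -1 + sqrt(66)*I/2: the earlier basis element becomes u + 1/2 + 3*sqrt(66)*I/11 = 0, giving u = -1/2 - 3*sqrt(66)*I/11 — point (-1/2 - 3*sqrt(66)*I/11, -1 + sqrt(66)*I/2).

{(4, 1), (-1/2 + 3*sqrt(66)*I/11, -1 - sqrt(66)*I/2), (-1/2 - 3*sqrt(66)*I/11, -1 + sqrt(66)*I/2)}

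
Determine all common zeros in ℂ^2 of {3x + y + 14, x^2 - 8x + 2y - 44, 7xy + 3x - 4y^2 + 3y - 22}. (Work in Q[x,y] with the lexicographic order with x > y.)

Compute a lex Gröbner basis by Buchberger's algorithm.
f_1 = 3x + y + 14, LT = x.
f_2 = x^2 - 8x + 2y - 44, LT = x^2.
f_3 = 7xy + 3x - 4y^2 + 3y - 22, LT = xy.

S(f_1,f_2): lcm = x^2. S = 1/3xy + 38/3x - 2y + 44.
  leading term xy: subtract (1/9y)·f_1 from 1/3xy + 38/3x - 2y + 44 → 38/3x - 1/9y^2 - 32/9y + 44
  leading term x: subtract (38/9)·f_1 from 38/3x - 1/9y^2 - 32/9y + 44 → -1/9y^2 - 70/9y - 136/9
  leading term y^2: no divisor's leading term divides it; move -1/9y^2 to the remainder.
  leading term y: no divisor's leading term divides it; move -70/9y to the remainder.
  leading term 1: no divisor's leading term divides it; move -136/9 to the remainder.
  remainder -1/9y^2 - 70/9y - 136/9 ≠ 0; add h_4 = -1/9y^2 - 70/9y - 136/9 to the basis.

S(f_1,f_3): lcm = xy. S = -3/7x + 19/21y^2 + 89/21y + 22/7.
  leading term x: subtract (-1/7)·f_1 from -3/7x + 19/21y^2 + 89/21y + 22/7 → 19/21y^2 + 92/21y + 36/7
  leading term y^2: subtract (-57/7)·h_4 from 19/21y^2 + 92/21y + 36/7 → -1238/21y - 2476/21
  leading term y: no divisor's leading term divides it; move -1238/21y to the remainder.
  leading term 1: no divisor's leading term divides it; move -2476/21 to the remainder.
  remainder -1238/21y - 2476/21 ≠ 0; add h_5 = -1238/21y - 2476/21 to the basis.

The other S-polynomials (S(f_2,f_3), S(f_1,h_4), S(f_2,h_4), S(f_3,h_4), S(f_1,h_5), S(f_2,h_5), S(f_3,h_5), S(h_4,h_5)) all reduce to 0 modulo the current basis, so we have a Gröbner basis.
Inter-reduce: drop elements whose leading term is divisible by another's, tail-reduce, and make monic.
Reduced Gröbner basis: {x + 4, y + 2}.

From the last basis element, y + 2 = 0, so y takes values in {-2}. Each choice, substituted upward through the basis, yields the corresponding point(s) of the solution set.
  y = -2: the earlier basis element becomes x + 4 = 0, giving x = -4 — point (-4, -2).
Substituting each solution back into the original system confirms all equations vanish.

{(-4, -2)}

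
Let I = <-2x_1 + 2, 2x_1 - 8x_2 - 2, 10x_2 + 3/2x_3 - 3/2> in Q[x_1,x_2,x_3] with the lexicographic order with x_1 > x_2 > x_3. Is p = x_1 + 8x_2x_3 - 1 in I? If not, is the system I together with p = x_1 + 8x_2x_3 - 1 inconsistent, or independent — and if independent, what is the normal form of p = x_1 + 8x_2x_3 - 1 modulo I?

x_1 + 8x_2x_3 - 1 lies in I (it reduces to 0).

First compute the reduced Gröbner basis of I by Buchberger's algorithm.
f_1 = -2x_1 + 2, LT = x_1.
f_2 = 2x_1 - 8x_2 - 2, LT = x_1.
f_3 = 10x_2 + 3/2x_3 - 3/2, LT = x_2.

S(f_1,f_2): lcm = x_1. S = 4x_2.
  leading term x_2: subtract (2/5)·f_3 from 4x_2 → -3/5x_3 + 3/5
  leading term x_3: no divisor's leading term divides it; move -3/5x_3 to the remainder.
  leading term 1: no divisor's leading term divides it; move 3/5 to the remainder.
  remainder -3/5x_3 + 3/5 ≠ 0; add h_4 = -3/5x_3 + 3/5 to the basis.

The other S-polynomials (S(f_1,f_3), S(f_2,f_3), S(f_1,h_4), S(f_2,h_4), S(f_3,h_4)) all reduce to 0 modulo the current basis, so we have a Gröbner basis.
Inter-reduce: drop elements whose leading term is divisible by another's, tail-reduce, and make monic.
Reduced Gröbner basis: {x_1 - 1, x_2, x_3 - 1}.
Label its elements g_1 = x_1 - 1, g_2 = x_2, g_3 = x_3 - 1.

Reduce p = x_1 + 8x_2x_3 - 1 modulo G:
  leading term x_1: subtract (1)·g_1 from x_1 + 8x_2x_3 - 1 → 8x_2x_3
  leading term x_2x_3: subtract (8x_3)·g_2 from 8x_2x_3 → 0
  normal form = 0.
Since the normal form is 0, p ∈ I.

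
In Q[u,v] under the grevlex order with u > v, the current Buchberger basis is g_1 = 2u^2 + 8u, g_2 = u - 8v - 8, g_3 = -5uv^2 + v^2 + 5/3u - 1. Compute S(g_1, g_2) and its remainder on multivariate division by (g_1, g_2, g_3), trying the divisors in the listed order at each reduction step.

lcm(LM(g_1), LM(g_2)) = u^2.
S = (lcm/LT(g_1))·g_1 − (lcm/LT(g_2))·g_2 = 8uv + 12u.
Reduce S modulo (g_1, g_2, g_3) in that order:
  leading term uv: subtract (8v)·g_2 from 8uv + 12u → 64v^2 + 12u + 64v
  leading term v^2: no divisor's leading term divides it; move 64v^2 to the remainder.
  leading term u: subtract (12)·g_2 from 12u + 64v → 160v + 96
  leading term v: no divisor's leading term divides it; move 160v to the remainder.
  leading term 1: no divisor's leading term divides it; move 96 to the remainder.
The remainder 64v^2 + 160v + 96 is nonzero, so it would be added as the next basis element.
An S-polynomial is built so that the two leading terms cancel; whether anything survives reduction is exactly the Gröbner-basis criterion.

S(g_1, g_2) = 8uv + 12u; remainder on division = 64v^2 + 160v + 96.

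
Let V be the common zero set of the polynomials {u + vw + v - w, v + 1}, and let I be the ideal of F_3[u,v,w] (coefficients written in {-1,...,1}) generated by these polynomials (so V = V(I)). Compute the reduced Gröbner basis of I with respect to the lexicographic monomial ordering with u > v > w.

G = {u + w - 1, v + 1}

f_1 = u + vw + v - w, LT = u.
f_2 = v + 1, LT = v.

S(f_1,f_2): leading monomials are coprime, so the S-polynomial reduces to 0 (Buchberger's first criterion).
Every S-polynomial of the final basis reduces to 0, so we have a Gröbner basis.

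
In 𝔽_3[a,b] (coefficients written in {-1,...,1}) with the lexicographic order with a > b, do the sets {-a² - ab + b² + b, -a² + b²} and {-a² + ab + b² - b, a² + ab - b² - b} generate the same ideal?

Equality of ideals is decidable: compute both reduced Gröbner bases (unique for the ordering) and check whether they agree.
Buchberger on the first generating set:
f_1 = -a² - ab + b² + b, LT = a².
f_2 = -a² + b², LT = a².

S(f_1,f_2): lcm = a². S = ab - b.
  leading term ab: no divisor's leading term divides it; move ab to the remainder.
  leading term b: no divisor's leading term divides it; move -b to the remainder.
  remainder ab - b ≠ 0; add g_3 = ab - b to the basis.

S(f_1,g_3): lcm = a²b. S = ab² + ab - b³ - b².
  leading term ab²: subtract (b)·g_3 from ab² + ab - b³ - b² → ab - b³
  leading term ab: subtract (1)·g_3 from ab - b³ → -b³ + b
  leading term b³: no divisor's leading term divides it; move -b³ to the remainder.
  leading term b: no divisor's leading term divides it; move b to the remainder.
  remainder -b³ + b ≠ 0; add g_4 = -b³ + b to the basis.

S(f_2,g_3): lcm = a²b. S = ab - b³.
  leading term ab: subtract (1)·g_3 from ab - b³ → -b³ + b
  leading term b³: subtract (1)·g_4 from -b³ + b → 0
  remainder 0.

S(f_1,g_4): leading monomials are coprime, so the S-polynomial reduces to 0 (Buchberger's first criterion).
S(f_2,g_4): leading monomials are coprime, so the S-polynomial reduces to 0 (Buchberger's first criterion).
S(g_3,g_4): lcm = ab³. S = ab - b³.
  leading term ab: subtract (1)·g_3 from ab - b³ → -b³ + b
  leading term b³: subtract (1)·g_4 from -b³ + b → 0
  remainder 0.

Every S-polynomial of the final basis reduces to 0, so we have a Gröbner basis.
Inter-reduce: drop elements whose leading term is divisible by another's, tail-reduce, and make monic.
Reduced Gröbner basis: {a² - b², ab - b, b³ - b}.

Buchberger on the second generating set:
h_1 = -a² + ab + b² - b, LT = a².
h_2 = a² + ab - b² - b, LT = a².

S(h_1,h_2): lcm = a². S = ab - b.
  leading term ab: no divisor's leading term divides it; move ab to the remainder.
  leading term b: no divisor's leading term divides it; move -b to the remainder.
  remainder ab - b ≠ 0; add k_3 = ab - b to the basis.

S(h_1,k_3): lcm = a²b. S = -ab² + ab - b³ + b².
  leading term ab²: subtract (-b)·k_3 from -ab² + ab - b³ + b² → ab - b³
  leading term ab: subtract (1)·k_3 from ab - b³ → -b³ + b
  leading term b³: no divisor's leading term divides it; move -b³ to the remainder.
  leading term b: no divisor's leading term divides it; move b to the remainder.
  remainder -b³ + b ≠ 0; add k_4 = -b³ + b to the basis.

S(h_2,k_3): lcm = a²b. S = ab² + ab - b³ - b².
  leading term ab²: subtract (b)·k_3 from ab² + ab - b³ - b² → ab - b³
  leading term ab: subtract (1)·k_3 from ab - b³ → -b³ + b
  leading term b³: subtract (1)·k_4 from -b³ + b → 0
  remainder 0.

S(h_1,k_4): leading monomials are coprime, so the S-polynomial reduces to 0 (Buchberger's first criterion).
S(h_2,k_4): leading monomials are coprime, so the S-polynomial reduces to 0 (Buchberger's first criterion).
S(k_3,k_4): lcm = ab³. S = ab - b³.
  leading term ab: subtract (1)·k_3 from ab - b³ → -b³ + b
  leading term b³: subtract (1)·k_4 from -b³ + b → 0
  remainder 0.

Every S-polynomial of the final basis reduces to 0, so we have a Gröbner basis.
Inter-reduce: drop elements whose leading term is divisible by another's, tail-reduce, and make monic.
Reduced Gröbner basis: {a² - b², ab - b, b³ - b}.

These coincide, so the ideals are equal.

Yes, the ideals are equal.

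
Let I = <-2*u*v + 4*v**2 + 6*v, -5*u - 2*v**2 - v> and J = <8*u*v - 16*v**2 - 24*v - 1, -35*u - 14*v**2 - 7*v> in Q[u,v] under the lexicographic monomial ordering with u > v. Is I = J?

No, the ideals differ.

Since reduced Gröbner bases are canonical representatives of ideals under a given ordering, it suffices to compute and compare them.
Buchberger on the first generating set:
f_1 = -2*u*v + 4*v**2 + 6*v, LT = u*v.
f_2 = -5*u - 2*v**2 - v, LT = u.

S(f_1,f_2): lcm = u*v. S = -2/5*v**3 - 11/5*v**2 - 3*v.
  reduce S modulo (f_1, f_2):
  remainder -2/5*v**3 - 11/5*v**2 - 3*v ≠ 0; add g_3 = -2/5*v**3 - 11/5*v**2 - 3*v to the basis.

The other S-polynomials (S(f_1,g_3), S(f_2,g_3)) all reduce to 0 modulo the current basis, so we have a Gröbner basis.
Inter-reduce: drop elements whose leading term is divisible by another's, tail-reduce, and make monic.
Reduced Gröbner basis: {u + 2/5*v**2 + 1/5*v, v**3 + 11/2*v**2 + 15/2*v}.

Buchberger on the second generating set:
h_1 = 8*u*v - 16*v**2 - 24*v - 1, LT = u*v.
h_2 = -35*u - 14*v**2 - 7*v, LT = u.

S(h_1,h_2): lcm = u*v. S = -2/5*v**3 - 11/5*v**2 - 3*v - 1/8.
  reduce S modulo (h_1, h_2):
  remainder -2/5*v**3 - 11/5*v**2 - 3*v - 1/8 ≠ 0; add k_3 = -2/5*v**3 - 11/5*v**2 - 3*v - 1/8 to the basis.

The other S-polynomials (S(h_1,k_3), S(h_2,k_3)) all reduce to 0 modulo the current basis, so we have a Gröbner basis.
Inter-reduce: drop elements whose leading term is divisible by another's, tail-reduce, and make monic.
Reduced Gröbner basis: {u + 2/5*v**2 + 1/5*v, v**3 + 11/2*v**2 + 15/2*v + 5/16}.

Since the reduced bases disagree, the two ideals are not the same.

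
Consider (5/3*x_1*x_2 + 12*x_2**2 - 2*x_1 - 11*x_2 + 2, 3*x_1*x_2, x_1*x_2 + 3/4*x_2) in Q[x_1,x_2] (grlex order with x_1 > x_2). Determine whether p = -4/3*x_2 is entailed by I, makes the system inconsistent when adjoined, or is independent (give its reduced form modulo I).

First compute the reduced Gröbner basis of I by Buchberger's algorithm.
f_1 = 5/3*x_1*x_2 + 12*x_2**2 - 2*x_1 - 11*x_2 + 2, LT = x_1*x_2.
f_2 = 3*x_1*x_2, LT = x_1*x_2.
f_3 = x_1*x_2 + 3/4*x_2, LT = x_1*x_2.

S(f_1,f_2): lcm = x_1*x_2. S = 36/5*x_2**2 - 6/5*x_1 - 33/5*x_2 + 6/5.
  leading term x_2**2: no divisor's leading term divides it; move 36/5*x_2**2 to the remainder.
  leading term x_1: no divisor's leading term divides it; move -6/5*x_1 to the remainder.
  leading term x_2: no divisor's leading term divides it; move -33/5*x_2 to the remainder.
  leading term 1: no divisor's leading term divides it; move 6/5 to the remainder.
  remainder 36/5*x_2**2 - 6/5*x_1 - 33/5*x_2 + 6/5 ≠ 0; add h_4 = 36/5*x_2**2 - 6/5*x_1 - 33/5*x_2 + 6/5 to the basis.

S(f_1,f_3): lcm = x_1*x_2. S = 36/5*x_2**2 - 6/5*x_1 - 147/20*x_2 + 6/5.
  leading term x_2**2: subtract (1)·h_4 from 36/5*x_2**2 - 6/5*x_1 - 147/20*x_2 + 6/5 → -3/4*x_2
  leading term x_2: no divisor's leading term divides it; move -3/4*x_2 to the remainder.
  remainder -3/4*x_2 ≠ 0; add h_5 = -3/4*x_2 to the basis.

S(f_2,f_3): lcm = x_1*x_2. S = -3/4*x_2.
  leading term x_2: subtract (1)·h_5 from -3/4*x_2 → 0
  remainder 0.

S(f_1,h_4): lcm = x_1*x_2**2. S = 36/5*x_2**3 + 1/6*x_1**2 - 17/60*x_1*x_2 - 33/5*x_2**2 - 1/6*x_1 + 6/5*x_2.
  leading term x_2**3: subtract (x_2)·h_4 from 36/5*x_2**3 + 1/6*x_1**2 - 17/60*x_1*x_2 - 33/5*x_2**2 - 1/6*x_1 + 6/5*x_2 → 1/6*x_1**2 + 11/12*x_1*x_2 - 1/6*x_1
  leading term x_1**2: no divisor's leading term divides it; move 1/6*x_1**2 to the remainder.
  leading term x_1*x_2: subtract (11/20)·f_1 from 11/12*x_1*x_2 - 1/6*x_1 → -33/5*x_2**2 + 14/15*x_1 + 121/20*x_2 - 11/10
  leading term x_2**2: subtract (-11/12)·h_4 from -33/5*x_2**2 + 14/15*x_1 + 121/20*x_2 - 11/10 → -1/6*x_1
  leading term x_1: no divisor's leading term divides it; move -1/6*x_1 to the remainder.
  remainder 1/6*x_1**2 - 1/6*x_1 ≠ 0; add h_6 = 1/6*x_1**2 - 1/6*x_1 to the basis.

S(f_2,h_4): lcm = x_1*x_2**2. S = 1/6*x_1**2 + 11/12*x_1*x_2 - 1/6*x_1.
  leading term x_1**2: subtract (1)·h_6 from 1/6*x_1**2 + 11/12*x_1*x_2 - 1/6*x_1 → 11/12*x_1*x_2
  leading term x_1*x_2: subtract (11/20)·f_1 from 11/12*x_1*x_2 → -33/5*x_2**2 + 11/10*x_1 + 121/20*x_2 - 11/10
  leading term x_2**2: subtract (-11/12)·h_4 from -33/5*x_2**2 + 11/10*x_1 + 121/20*x_2 - 11/10 → 0
  remainder 0.

S(f_3,h_4): lcm = x_1*x_2**2. S = 1/6*x_1**2 + 11/12*x_1*x_2 + 3/4*x_2**2 - 1/6*x_1.
  leading term x_1**2: subtract (1)·h_6 from 1/6*x_1**2 + 11/12*x_1*x_2 + 3/4*x_2**2 - 1/6*x_1 → 11/12*x_1*x_2 + 3/4*x_2**2
  leading term x_1*x_2: subtract (11/20)·f_1 from 11/12*x_1*x_2 + 3/4*x_2**2 → -117/20*x_2**2 + 11/10*x_1 + 121/20*x_2 - 11/10
  leading term x_2**2: subtract (-13/16)·h_4 from -117/20*x_2**2 + 11/10*x_1 + 121/20*x_2 - 11/10 → 1/8*x_1 + 11/16*x_2 - 1/8
  leading term x_1: no divisor's leading term divides it; move 1/8*x_1 to the remainder.
  leading term x_2: subtract (-11/12)·h_5 from 11/16*x_2 - 1/8 → -1/8
  leading term 1: no divisor's leading term divides it; move -1/8 to the remainder.
  remainder 1/8*x_1 - 1/8 ≠ 0; add h_7 = 1/8*x_1 - 1/8 to the basis.

S(f_1,h_5): lcm = x_1*x_2. S = 36/5*x_2**2 - 6/5*x_1 - 33/5*x_2 + 6/5.
  leading term x_2**2: subtract (1)·h_4 from 36/5*x_2**2 - 6/5*x_1 - 33/5*x_2 + 6/5 → 0
  remainder 0.

S(f_2,h_5): lcm = x_1*x_2. S = 0.
  remainder 0.

S(f_3,h_5): lcm = x_1*x_2. S = 3/4*x_2.
  leading term x_2: subtract (-1)·h_5 from 3/4*x_2 → 0
  remainder 0.

S(h_4,h_5): lcm = x_2**2. S = -1/6*x_1 - 11/12*x_2 + 1/6.
  leading term x_1: subtract (-4/3)·h_7 from -1/6*x_1 - 11/12*x_2 + 1/6 → -11/12*x_2
  leading term x_2: subtract (11/9)·h_5 from -11/12*x_2 → 0
  remainder 0.

S(f_1,h_6): lcm = x_1**2*x_2. S = 36/5*x_1*x_2**2 - 6/5*x_1**2 - 28/5*x_1*x_2 + 6/5*x_1.
  leading term x_1*x_2**2: subtract (108/25*x_2)·f_1 from 36/5*x_1*x_2**2 - 6/5*x_1**2 - 28/5*x_1*x_2 + 6/5*x_1 → -1296/25*x_2**3 - 6/5*x_1**2 + 76/25*x_1*x_2 + 1188/25*x_2**2 + 6/5*x_1 - 216/25*x_2
  leading term x_2**3: subtract (-36/5*x_2)·h_4 from -1296/25*x_2**3 - 6/5*x_1**2 + 76/25*x_1*x_2 + 1188/25*x_2**2 + 6/5*x_1 - 216/25*x_2 → -6/5*x_1**2 - 28/5*x_1*x_2 + 6/5*x_1
  leading term x_1**2: subtract (-36/5)·h_6 from -6/5*x_1**2 - 28/5*x_1*x_2 + 6/5*x_1 → -28/5*x_1*x_2
  leading term x_1*x_2: subtract (-84/25)·f_1 from -28/5*x_1*x_2 → 1008/25*x_2**2 - 168/25*x_1 - 924/25*x_2 + 168/25
  leading term x_2**2: subtract (28/5)·h_4 from 1008/25*x_2**2 - 168/25*x_1 - 924/25*x_2 + 168/25 → 0
  remainder 0.

S(f_2,h_6): lcm = x_1**2*x_2. S = x_1*x_2.
  leading term x_1*x_2: subtract (3/5)·f_1 from x_1*x_2 → -36/5*x_2**2 + 6/5*x_1 + 33/5*x_2 - 6/5
  leading term x_2**2: subtract (-1)·h_4 from -36/5*x_2**2 + 6/5*x_1 + 33/5*x_2 - 6/5 → 0
  remainder 0.

S(f_3,h_6): lcm = x_1**2*x_2. S = 7/4*x_1*x_2.
  leading term x_1*x_2: subtract (21/20)·f_1 from 7/4*x_1*x_2 → -63/5*x_2**2 + 21/10*x_1 + 231/20*x_2 - 21/10
  leading term x_2**2: subtract (-7/4)·h_4 from -63/5*x_2**2 + 21/10*x_1 + 231/20*x_2 - 21/10 → 0
  remainder 0.

S(h_4,h_6): leading monomials are coprime, so the S-polynomial reduces to 0 (Buchberger's first criterion).
S(h_5,h_6): leading monomials are coprime, so the S-polynomial reduces to 0 (Buchberger's first criterion).
S(f_1,h_7): lcm = x_1*x_2. S = 36/5*x_2**2 - 6/5*x_1 - 28/5*x_2 + 6/5.
  leading term x_2**2: subtract (1)·h_4 from 36/5*x_2**2 - 6/5*x_1 - 28/5*x_2 + 6/5 → x_2
  leading term x_2: subtract (-4/3)·h_5 from x_2 → 0
  remainder 0.

S(f_2,h_7): lcm = x_1*x_2. S = x_2.
  leading term x_2: subtract (-4/3)·h_5 from x_2 → 0
  remainder 0.

S(f_3,h_7): lcm = x_1*x_2. S = 7/4*x_2.
  leading term x_2: subtract (-7/3)·h_5 from 7/4*x_2 → 0
  remainder 0.

S(h_4,h_7): leading monomials are coprime, so the S-polynomial reduces to 0 (Buchberger's first criterion).
S(h_5,h_7): leading monomials are coprime, so the S-polynomial reduces to 0 (Buchberger's first criterion).
S(h_6,h_7): lcm = x_1**2. S = 0.
  remainder 0.

Every S-polynomial of the final basis reduces to 0, so we have a Gröbner basis.
Inter-reduce: drop elements whose leading term is divisible by another's, tail-reduce, and make monic.
Reduced Gröbner basis: {x_1 - 1, x_2}.
Label its elements g_1 = x_1 - 1, g_2 = x_2.

Reduce p = -4/3*x_2 modulo G:
  leading term x_2: subtract (-4/3)·g_2 from -4/3*x_2 → 0
  normal form = 0.
Since the normal form is 0, p ∈ I.

The remainder on division by a Gröbner basis is unique — it is the normal form.

-4/3*x_2 lies in I (it reduces to 0).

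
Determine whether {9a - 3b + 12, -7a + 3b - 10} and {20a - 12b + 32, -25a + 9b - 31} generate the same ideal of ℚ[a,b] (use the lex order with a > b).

Equality of ideals is decidable: compute both reduced Gröbner bases (unique for the ordering) and check whether they agree.
Buchberger on the first generating set:
f_1 = 9a - 3b + 12, LT = a.
f_2 = -7a + 3b - 10, LT = a.

S(f_1,f_2): lcm = a. S = 2/21b - 2/21.
  reduce S modulo (f_1, f_2):
  remainder 2/21b - 2/21 ≠ 0; add g_3 = 2/21b - 2/21 to the basis.

The other S-polynomials (S(f_1,g_3), S(f_2,g_3)) all reduce to 0 modulo the current basis, so we have a Gröbner basis.
Inter-reduce: drop elements whose leading term is divisible by another's, tail-reduce, and make monic.
Reduced Gröbner basis: {a + 1, b - 1}.

Buchberger on the second generating set:
h_1 = 20a - 12b + 32, LT = a.
h_2 = -25a + 9b - 31, LT = a.

S(h_1,h_2): lcm = a. S = -6/25b + 9/25.
  reduce S modulo (h_1, h_2):
  remainder -6/25b + 9/25 ≠ 0; add k_3 = -6/25b + 9/25 to the basis.

The other S-polynomials (S(h_1,k_3), S(h_2,k_3)) all reduce to 0 modulo the current basis, so we have a Gröbner basis.
Inter-reduce: drop elements whose leading term is divisible by another's, tail-reduce, and make monic.
Reduced Gröbner basis: {a + 7/10, b - 3/2}.

These differ, so the ideals are not equal.

No, the ideals differ.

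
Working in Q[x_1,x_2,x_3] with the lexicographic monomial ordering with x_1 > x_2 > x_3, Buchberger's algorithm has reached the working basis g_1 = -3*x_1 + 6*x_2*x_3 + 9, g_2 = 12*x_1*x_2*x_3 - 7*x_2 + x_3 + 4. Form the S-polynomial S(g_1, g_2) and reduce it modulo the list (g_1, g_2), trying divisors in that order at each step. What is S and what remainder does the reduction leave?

S(g_1, g_2) = -2*x_2**2*x_3**2 - 3*x_2*x_3 + 7/12*x_2 - 1/12*x_3 - 1/3; remainder on division = -2*x_2**2*x_3**2 - 3*x_2*x_3 + 7/12*x_2 - 1/12*x_3 - 1/3.

lcm(LM(g_1), LM(g_2)) = x_1*x_2*x_3.
S = (lcm/LT(g_1))·g_1 − (lcm/LT(g_2))·g_2 = -2*x_2**2*x_3**2 - 3*x_2*x_3 + 7/12*x_2 - 1/12*x_3 - 1/3.
Reduce S modulo (g_1, g_2) in that order:
  leading term x_2**2*x_3**2: no divisor's leading term divides it; move -2*x_2**2*x_3**2 to the remainder.
  leading term x_2*x_3: no divisor's leading term divides it; move -3*x_2*x_3 to the remainder.
  leading term x_2: no divisor's leading term divides it; move 7/12*x_2 to the remainder.
  leading term x_3: no divisor's leading term divides it; move -1/12*x_3 to the remainder.
  leading term 1: no divisor's leading term divides it; move -1/3 to the remainder.
The remainder -2*x_2**2*x_3**2 - 3*x_2*x_3 + 7/12*x_2 - 1/12*x_3 - 1/3 is nonzero, so it would be added as the next basis element.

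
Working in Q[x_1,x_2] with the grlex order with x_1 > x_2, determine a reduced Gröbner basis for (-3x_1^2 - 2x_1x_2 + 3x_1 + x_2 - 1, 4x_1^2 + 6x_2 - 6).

G = {x_1^2 + 3/2x_2 - 3/2, x_1x_2 - 3/2x_1 - 11/4x_2 + 11/4, x_2^2 + 11/12x_1 + 61/24x_2 - 85/24}

The reduced Gröbner basis is the canonical form of the ideal for this ordering.

f_1 = -3x_1^2 - 2x_1x_2 + 3x_1 + x_2 - 1, LT = x_1^2.
f_2 = 4x_1^2 + 6x_2 - 6, LT = x_1^2.

S(f_1,f_2): lcm = x_1^2. S = 2/3x_1x_2 - x_1 - 11/6x_2 + 11/6.
  reduce S modulo (f_1, f_2):
  remainder 2/3x_1x_2 - x_1 - 11/6x_2 + 11/6 ≠ 0; add g_3 = 2/3x_1x_2 - x_1 - 11/6x_2 + 11/6 to the basis.

S(f_1,g_3): lcm = x_1^2x_2. S = 2/3x_1x_2^2 + 3/2x_1^2 + 7/4x_1x_2 - 1/3x_2^2 - 11/4x_1 + 1/3x_2.
  reduce S modulo (f_1, f_2, g_3):
  remainder 3/2x_2^2 + 11/8x_1 + 61/16x_2 - 85/16 ≠ 0; add g_4 = 3/2x_2^2 + 11/8x_1 + 61/16x_2 - 85/16 to the basis.

The other S-polynomials (S(f_2,g_3), S(f_1,g_4), S(f_2,g_4), S(g_3,g_4)) all reduce to 0 modulo the current basis, so we have a Gröbner basis.
Inter-reduce: drop elements whose leading term is divisible by another's, tail-reduce, and make monic.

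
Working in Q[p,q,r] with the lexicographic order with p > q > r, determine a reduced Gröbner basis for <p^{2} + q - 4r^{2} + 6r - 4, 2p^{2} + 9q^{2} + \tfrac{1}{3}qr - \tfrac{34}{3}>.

This is the nonlinear analogue of row-reducing a linear system.

f_1 = p^{2} + q - 4r^{2} + 6r - 4, LT = p^{2}.
f_2 = 2p^{2} + 9q^{2} + \tfrac{1}{3}qr - \tfrac{34}{3}, LT = p^{2}.

S(f_1,f_2): lcm = p^{2}. S = -\tfrac{9}{2}q^{2} - \tfrac{1}{6}qr + q - 4r^{2} + 6r + \tfrac{5}{3}.
  leading term q^{2}: no divisor's leading term divides it; move -\tfrac{9}{2}q^{2} to the remainder.
  leading term qr: no divisor's leading term divides it; move -\tfrac{1}{6}qr to the remainder.
  leading term q: no divisor's leading term divides it; move q to the remainder.
  leading term r^{2}: no divisor's leading term divides it; move -4r^{2} to the remainder.
  leading term r: no divisor's leading term divides it; move 6r to the remainder.
  leading term 1: no divisor's leading term divides it; move \tfrac{5}{3} to the remainder.
  remainder -\tfrac{9}{2}q^{2} - \tfrac{1}{6}qr + q - 4r^{2} + 6r + \tfrac{5}{3} ≠ 0; add g_3 = -\tfrac{9}{2}q^{2} - \tfrac{1}{6}qr + q - 4r^{2} + 6r + \tfrac{5}{3} to the basis.

S(f_1,g_3): leading monomials are coprime, so the S-polynomial reduces to 0 (Buchberger's first criterion).
S(f_2,g_3): leading monomials are coprime, so the S-polynomial reduces to 0 (Buchberger's first criterion).
Every S-polynomial of the final basis reduces to 0, so we have a Gröbner basis.
Inter-reduce: drop elements whose leading term is divisible by another's, tail-reduce, and make monic.

G = {p^{2} + q - 4r^{2} + 6r - 4, q^{2} + \tfrac{1}{27}qr - \tfrac{2}{9}q + \tfrac{8}{9}r^{2} - \tfrac{4}{3}r - \tfrac{10}{27}}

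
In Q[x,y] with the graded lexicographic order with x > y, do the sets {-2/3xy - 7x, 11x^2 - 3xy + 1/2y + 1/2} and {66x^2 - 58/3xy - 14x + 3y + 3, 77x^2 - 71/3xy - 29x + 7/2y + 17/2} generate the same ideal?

No, the ideals differ.

Two ideals are equal iff their reduced Gröbner bases coincide (the reduced basis is unique for a fixed ordering).
Buchberger on the first generating set:
f_1 = -2/3xy - 7x, LT = xy.
f_2 = 11x^2 - 3xy + 1/2y + 1/2, LT = x^2.

S(f_1,f_2): lcm = x^2y. S = 3/11xy^2 + 21/2x^2 - 1/22y^2 - 1/22y.
  reduce S modulo (f_1, f_2):
  remainder -1/22y^2 - 23/44y - 21/44 ≠ 0; add g_3 = -1/22y^2 - 23/44y - 21/44 to the basis.

The other S-polynomials (S(f_1,g_3), S(f_2,g_3)) all reduce to 0 modulo the current basis, so we have a Gröbner basis.
Inter-reduce: drop elements whose leading term is divisible by another's, tail-reduce, and make monic.
Reduced Gröbner basis: {x^2 + 63/22x + 1/22y + 1/22, xy + 21/2x, y^2 + 23/2y + 21/2}.

Buchberger on the second generating set:
h_1 = 66x^2 - 58/3xy - 14x + 3y + 3, LT = x^2.
h_2 = 77x^2 - 71/3xy - 29x + 7/2y + 17/2, LT = x^2.

S(h_1,h_2): lcm = x^2. S = 10/693xy + 38/231x - 5/77.
  reduce S modulo (h_1, h_2):
  remainder 10/693xy + 38/231x - 5/77 ≠ 0; add k_3 = 10/693xy + 38/231x - 5/77 to the basis.

S(h_1,k_3): lcm = x^2y. S = -29/99xy^2 - 57/5x^2 - 7/33xy + 1/22y^2 + 9/2x + 1/22y.
  reduce S modulo (h_1, h_2, k_3):
  remainder 1/22y^2 + 9/2x - 83/110y - 24/55 ≠ 0; add k_4 = 1/22y^2 + 9/2x - 83/110y - 24/55 to the basis.

The other S-polynomials (S(h_2,k_3), S(h_1,k_4), S(h_2,k_4), S(k_3,k_4)) all reduce to 0 modulo the current basis, so we have a Gröbner basis.
Inter-reduce: drop elements whose leading term is divisible by another's, tail-reduce, and make monic.
Reduced Gröbner basis: {x^2 + 172/55x + 1/22y - 14/11, xy + 57/5x - 9/2, y^2 + 99x - 83/5y - 48/5}.

These differ, so the ideals are not equal.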